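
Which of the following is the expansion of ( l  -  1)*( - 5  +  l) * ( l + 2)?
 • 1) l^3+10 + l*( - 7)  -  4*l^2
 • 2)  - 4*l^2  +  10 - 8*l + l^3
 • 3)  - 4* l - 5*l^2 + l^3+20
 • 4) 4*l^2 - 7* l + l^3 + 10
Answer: 1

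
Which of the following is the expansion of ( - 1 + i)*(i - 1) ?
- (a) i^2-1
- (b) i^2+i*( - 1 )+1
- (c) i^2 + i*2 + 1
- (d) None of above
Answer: d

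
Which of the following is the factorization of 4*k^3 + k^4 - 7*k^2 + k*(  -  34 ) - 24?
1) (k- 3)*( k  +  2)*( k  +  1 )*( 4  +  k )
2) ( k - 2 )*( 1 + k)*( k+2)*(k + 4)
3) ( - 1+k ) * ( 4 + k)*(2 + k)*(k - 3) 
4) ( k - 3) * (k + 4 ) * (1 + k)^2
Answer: 1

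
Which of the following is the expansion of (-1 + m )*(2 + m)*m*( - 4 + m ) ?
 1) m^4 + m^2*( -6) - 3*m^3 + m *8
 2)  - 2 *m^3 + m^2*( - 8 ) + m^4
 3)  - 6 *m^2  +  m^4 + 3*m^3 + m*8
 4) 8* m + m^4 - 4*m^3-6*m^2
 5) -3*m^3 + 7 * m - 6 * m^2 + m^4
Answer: 1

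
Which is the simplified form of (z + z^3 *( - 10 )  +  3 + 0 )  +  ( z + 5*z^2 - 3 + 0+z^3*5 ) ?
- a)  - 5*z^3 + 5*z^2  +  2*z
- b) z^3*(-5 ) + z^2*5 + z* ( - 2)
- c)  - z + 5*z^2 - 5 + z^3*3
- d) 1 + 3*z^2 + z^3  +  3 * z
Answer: a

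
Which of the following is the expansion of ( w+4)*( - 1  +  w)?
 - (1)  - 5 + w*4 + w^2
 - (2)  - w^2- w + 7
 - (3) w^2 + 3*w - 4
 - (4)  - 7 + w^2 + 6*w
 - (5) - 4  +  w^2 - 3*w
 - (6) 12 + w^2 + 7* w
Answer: 3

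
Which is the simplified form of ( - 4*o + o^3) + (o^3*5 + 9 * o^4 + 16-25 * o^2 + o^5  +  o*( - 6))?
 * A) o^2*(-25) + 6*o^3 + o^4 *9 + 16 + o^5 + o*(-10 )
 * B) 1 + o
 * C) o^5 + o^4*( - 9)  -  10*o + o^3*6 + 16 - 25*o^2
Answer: A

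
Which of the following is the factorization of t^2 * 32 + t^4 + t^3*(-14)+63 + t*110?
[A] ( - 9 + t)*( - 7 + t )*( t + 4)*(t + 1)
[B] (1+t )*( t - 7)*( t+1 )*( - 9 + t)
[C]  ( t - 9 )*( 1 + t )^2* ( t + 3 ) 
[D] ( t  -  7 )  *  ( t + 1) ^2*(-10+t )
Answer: B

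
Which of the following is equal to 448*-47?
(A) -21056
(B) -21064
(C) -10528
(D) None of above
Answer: A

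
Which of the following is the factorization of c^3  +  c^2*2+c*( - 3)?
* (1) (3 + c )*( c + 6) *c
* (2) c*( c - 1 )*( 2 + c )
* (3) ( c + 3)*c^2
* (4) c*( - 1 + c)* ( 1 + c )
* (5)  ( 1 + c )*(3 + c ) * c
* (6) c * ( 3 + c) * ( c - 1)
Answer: 6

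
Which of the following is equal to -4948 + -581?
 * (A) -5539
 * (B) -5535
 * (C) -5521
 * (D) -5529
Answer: D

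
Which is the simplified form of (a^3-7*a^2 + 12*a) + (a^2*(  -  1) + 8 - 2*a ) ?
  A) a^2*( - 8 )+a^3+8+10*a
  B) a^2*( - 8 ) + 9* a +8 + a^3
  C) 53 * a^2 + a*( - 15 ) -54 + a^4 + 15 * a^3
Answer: A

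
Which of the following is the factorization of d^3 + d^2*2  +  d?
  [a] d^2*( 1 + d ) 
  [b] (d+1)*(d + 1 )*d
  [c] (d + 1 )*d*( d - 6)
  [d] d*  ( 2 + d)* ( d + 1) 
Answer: b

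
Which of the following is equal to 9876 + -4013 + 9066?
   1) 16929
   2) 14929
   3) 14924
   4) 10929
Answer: 2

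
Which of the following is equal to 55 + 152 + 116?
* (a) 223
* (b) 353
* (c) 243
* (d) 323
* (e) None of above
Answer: d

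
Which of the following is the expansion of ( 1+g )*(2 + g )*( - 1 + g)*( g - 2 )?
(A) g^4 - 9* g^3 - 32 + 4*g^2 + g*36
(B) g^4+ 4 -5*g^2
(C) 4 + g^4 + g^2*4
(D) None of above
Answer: B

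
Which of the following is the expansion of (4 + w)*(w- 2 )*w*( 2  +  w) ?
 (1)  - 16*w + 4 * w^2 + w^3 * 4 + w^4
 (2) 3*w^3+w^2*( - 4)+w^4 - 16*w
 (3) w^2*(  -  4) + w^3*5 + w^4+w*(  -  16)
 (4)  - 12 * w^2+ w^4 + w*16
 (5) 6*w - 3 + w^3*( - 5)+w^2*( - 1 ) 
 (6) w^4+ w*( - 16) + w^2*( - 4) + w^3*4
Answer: 6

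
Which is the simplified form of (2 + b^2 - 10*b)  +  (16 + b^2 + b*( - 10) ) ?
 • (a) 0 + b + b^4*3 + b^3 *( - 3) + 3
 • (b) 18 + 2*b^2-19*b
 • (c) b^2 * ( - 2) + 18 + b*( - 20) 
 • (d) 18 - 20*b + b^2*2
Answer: d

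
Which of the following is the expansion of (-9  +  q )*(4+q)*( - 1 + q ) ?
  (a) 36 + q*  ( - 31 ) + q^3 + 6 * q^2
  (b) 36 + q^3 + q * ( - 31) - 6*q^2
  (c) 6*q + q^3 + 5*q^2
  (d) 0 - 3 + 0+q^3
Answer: b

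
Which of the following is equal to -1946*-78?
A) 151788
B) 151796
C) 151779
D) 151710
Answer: A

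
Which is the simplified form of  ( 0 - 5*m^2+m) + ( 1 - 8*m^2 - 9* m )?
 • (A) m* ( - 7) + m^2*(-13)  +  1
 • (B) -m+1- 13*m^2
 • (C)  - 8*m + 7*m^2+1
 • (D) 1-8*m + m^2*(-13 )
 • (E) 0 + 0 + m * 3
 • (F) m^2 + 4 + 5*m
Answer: D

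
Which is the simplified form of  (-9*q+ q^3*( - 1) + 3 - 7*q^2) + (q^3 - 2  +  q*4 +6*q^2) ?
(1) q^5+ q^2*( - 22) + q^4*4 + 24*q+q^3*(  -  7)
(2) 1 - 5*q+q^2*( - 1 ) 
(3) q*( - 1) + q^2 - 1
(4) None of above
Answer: 2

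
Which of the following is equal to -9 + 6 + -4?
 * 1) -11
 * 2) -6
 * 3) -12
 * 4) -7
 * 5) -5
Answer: 4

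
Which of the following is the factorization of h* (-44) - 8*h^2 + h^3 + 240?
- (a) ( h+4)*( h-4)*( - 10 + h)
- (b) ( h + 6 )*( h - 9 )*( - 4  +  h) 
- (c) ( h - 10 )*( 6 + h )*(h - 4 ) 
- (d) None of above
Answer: c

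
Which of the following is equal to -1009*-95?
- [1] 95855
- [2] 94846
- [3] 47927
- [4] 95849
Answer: 1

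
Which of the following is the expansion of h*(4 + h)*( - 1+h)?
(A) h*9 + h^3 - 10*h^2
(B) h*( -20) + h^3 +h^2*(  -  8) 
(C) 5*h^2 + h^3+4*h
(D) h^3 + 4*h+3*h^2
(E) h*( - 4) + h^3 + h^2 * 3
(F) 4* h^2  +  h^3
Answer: E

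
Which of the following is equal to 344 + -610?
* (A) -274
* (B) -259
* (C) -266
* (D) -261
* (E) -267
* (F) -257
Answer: C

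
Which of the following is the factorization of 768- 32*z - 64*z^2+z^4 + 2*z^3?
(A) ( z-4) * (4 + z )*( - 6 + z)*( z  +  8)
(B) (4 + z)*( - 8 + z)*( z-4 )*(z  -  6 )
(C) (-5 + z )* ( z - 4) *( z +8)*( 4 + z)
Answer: A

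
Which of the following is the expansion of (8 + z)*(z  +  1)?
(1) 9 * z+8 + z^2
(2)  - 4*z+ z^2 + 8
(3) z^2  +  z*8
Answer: 1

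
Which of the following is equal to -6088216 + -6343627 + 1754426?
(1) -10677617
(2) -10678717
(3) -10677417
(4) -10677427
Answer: 3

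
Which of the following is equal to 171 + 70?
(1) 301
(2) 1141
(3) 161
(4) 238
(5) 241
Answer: 5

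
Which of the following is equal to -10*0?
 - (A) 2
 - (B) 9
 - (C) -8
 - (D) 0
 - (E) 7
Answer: D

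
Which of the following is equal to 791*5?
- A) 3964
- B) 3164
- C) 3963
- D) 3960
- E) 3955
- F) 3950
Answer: E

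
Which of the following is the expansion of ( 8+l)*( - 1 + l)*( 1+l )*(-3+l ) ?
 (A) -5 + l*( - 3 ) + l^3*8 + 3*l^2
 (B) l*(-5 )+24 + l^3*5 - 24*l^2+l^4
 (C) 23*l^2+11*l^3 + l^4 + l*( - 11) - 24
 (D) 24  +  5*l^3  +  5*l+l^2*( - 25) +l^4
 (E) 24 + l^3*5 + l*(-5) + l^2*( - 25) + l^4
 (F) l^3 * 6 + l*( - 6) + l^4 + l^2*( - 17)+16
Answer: E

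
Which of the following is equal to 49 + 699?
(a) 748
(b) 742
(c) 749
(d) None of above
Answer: a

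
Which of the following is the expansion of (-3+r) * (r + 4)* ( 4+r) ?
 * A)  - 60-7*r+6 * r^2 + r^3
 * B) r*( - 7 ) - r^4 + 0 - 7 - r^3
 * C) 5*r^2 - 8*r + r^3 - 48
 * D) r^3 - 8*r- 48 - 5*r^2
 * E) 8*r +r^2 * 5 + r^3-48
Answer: C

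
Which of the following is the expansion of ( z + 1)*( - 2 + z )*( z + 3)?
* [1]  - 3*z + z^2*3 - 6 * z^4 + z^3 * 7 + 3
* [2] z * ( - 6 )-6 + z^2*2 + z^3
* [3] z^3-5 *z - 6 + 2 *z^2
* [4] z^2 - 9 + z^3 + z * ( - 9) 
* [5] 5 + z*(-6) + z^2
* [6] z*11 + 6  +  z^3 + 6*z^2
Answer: 3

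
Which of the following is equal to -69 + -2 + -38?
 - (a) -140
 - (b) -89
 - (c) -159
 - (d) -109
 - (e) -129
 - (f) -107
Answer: d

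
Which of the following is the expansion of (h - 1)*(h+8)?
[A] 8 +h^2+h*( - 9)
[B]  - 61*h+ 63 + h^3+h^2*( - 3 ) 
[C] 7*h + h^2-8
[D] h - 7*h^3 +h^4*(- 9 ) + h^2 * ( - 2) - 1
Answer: C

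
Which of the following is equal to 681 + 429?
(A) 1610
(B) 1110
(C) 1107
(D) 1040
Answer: B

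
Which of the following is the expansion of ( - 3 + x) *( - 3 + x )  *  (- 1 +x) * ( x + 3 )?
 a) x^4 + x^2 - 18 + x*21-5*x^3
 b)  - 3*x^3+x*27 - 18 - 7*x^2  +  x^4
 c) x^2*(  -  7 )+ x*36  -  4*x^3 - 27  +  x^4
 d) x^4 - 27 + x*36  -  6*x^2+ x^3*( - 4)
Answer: d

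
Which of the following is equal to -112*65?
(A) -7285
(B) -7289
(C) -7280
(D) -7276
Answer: C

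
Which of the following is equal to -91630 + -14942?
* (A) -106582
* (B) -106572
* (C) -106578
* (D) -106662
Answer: B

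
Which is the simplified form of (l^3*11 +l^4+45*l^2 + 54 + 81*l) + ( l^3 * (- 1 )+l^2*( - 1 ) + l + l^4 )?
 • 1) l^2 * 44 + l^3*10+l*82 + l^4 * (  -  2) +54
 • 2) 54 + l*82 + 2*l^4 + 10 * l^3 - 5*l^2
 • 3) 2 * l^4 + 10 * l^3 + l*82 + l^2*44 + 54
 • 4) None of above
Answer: 3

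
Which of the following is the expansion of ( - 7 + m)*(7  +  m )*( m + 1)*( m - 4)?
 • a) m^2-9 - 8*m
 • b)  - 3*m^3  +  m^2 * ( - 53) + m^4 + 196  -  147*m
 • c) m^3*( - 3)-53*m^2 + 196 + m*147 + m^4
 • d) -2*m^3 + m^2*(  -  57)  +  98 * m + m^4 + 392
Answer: c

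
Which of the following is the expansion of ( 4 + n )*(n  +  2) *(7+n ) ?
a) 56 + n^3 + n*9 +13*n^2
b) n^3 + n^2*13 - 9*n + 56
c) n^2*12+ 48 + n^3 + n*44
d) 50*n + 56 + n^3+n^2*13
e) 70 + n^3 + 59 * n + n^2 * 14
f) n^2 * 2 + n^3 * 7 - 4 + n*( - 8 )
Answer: d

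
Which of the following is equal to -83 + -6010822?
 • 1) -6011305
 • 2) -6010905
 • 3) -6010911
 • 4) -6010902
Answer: 2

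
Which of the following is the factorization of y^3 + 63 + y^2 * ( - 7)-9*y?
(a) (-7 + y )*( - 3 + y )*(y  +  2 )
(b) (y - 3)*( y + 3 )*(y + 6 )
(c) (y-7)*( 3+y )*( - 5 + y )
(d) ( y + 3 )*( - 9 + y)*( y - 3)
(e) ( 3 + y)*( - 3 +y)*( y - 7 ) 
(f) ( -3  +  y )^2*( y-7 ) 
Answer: e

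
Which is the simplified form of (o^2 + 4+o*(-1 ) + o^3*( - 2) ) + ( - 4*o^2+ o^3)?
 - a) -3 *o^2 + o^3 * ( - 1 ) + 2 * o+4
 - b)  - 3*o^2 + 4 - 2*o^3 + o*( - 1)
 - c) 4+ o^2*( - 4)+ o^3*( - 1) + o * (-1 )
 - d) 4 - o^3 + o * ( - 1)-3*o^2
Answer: d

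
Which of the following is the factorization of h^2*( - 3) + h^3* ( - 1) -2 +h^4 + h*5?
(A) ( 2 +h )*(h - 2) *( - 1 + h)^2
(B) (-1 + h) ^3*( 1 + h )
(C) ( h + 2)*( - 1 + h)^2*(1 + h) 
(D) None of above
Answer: D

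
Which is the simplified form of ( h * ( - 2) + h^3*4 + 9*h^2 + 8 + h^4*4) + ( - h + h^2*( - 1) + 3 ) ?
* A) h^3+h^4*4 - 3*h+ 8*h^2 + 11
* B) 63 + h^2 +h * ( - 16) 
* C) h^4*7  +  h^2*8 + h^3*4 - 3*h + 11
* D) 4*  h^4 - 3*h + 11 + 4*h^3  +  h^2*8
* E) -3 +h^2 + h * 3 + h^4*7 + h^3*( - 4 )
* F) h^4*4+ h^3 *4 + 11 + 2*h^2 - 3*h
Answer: D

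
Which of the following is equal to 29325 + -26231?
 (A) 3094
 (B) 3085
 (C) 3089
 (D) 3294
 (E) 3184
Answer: A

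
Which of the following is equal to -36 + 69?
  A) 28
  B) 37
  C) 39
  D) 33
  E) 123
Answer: D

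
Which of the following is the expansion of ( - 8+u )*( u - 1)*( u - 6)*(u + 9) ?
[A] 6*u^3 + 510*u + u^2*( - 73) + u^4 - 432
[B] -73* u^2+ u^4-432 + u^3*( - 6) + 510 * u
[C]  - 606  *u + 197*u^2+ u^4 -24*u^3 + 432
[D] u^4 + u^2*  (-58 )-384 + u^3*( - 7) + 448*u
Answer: B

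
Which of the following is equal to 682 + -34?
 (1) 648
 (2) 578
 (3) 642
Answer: 1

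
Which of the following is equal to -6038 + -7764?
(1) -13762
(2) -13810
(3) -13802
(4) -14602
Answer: 3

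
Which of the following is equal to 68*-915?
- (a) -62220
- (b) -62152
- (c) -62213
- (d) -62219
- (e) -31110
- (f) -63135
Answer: a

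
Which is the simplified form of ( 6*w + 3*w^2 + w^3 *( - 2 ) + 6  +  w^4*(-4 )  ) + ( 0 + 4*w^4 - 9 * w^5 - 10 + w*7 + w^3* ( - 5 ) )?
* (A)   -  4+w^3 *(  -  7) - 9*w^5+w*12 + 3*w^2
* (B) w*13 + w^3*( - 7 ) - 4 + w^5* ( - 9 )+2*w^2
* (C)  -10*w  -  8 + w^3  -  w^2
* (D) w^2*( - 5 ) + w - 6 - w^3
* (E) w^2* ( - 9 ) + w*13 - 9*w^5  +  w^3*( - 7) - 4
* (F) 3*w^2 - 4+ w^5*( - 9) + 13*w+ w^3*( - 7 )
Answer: F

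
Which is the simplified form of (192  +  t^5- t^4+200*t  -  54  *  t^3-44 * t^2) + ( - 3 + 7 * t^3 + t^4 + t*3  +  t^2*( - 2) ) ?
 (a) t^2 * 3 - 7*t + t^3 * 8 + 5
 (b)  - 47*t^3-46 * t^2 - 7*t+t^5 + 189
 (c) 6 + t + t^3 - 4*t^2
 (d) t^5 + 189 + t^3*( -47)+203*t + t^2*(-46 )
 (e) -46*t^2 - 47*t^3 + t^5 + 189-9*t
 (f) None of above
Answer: d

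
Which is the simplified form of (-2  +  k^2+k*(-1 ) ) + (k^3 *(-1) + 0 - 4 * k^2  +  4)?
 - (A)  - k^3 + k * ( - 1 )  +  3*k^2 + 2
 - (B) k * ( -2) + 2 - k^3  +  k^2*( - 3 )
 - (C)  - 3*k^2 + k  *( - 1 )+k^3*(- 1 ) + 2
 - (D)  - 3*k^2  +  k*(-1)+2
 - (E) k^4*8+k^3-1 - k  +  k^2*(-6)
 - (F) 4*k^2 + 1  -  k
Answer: C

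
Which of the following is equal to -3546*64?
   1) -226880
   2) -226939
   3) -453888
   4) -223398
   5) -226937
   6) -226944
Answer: 6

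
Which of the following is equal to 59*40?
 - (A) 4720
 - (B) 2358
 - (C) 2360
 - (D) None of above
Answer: C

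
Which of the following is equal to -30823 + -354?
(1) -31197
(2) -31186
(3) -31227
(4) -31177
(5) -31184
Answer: 4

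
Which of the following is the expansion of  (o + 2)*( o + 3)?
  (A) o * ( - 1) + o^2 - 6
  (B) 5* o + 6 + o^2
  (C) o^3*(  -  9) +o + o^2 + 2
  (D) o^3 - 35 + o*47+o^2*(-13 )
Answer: B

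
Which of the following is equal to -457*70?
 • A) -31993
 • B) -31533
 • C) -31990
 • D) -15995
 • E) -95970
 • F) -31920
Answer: C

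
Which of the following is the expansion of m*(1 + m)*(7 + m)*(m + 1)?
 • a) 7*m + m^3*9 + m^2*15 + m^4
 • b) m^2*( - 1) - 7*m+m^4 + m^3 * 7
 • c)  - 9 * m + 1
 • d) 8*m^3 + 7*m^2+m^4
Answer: a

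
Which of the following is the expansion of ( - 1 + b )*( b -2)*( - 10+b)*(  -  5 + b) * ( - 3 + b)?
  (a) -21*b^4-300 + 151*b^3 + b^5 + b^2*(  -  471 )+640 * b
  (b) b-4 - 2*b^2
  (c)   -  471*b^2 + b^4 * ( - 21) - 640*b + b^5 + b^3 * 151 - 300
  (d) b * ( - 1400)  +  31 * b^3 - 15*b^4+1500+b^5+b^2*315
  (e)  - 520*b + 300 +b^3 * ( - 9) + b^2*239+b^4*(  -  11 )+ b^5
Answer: a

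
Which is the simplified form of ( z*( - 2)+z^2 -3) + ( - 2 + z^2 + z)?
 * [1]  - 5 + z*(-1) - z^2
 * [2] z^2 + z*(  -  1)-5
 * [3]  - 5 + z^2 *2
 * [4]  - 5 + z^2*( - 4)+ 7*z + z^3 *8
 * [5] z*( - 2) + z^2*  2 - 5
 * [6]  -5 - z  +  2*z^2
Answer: 6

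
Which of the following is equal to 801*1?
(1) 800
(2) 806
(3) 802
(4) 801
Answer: 4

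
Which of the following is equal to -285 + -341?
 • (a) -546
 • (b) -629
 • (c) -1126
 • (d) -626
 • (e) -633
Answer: d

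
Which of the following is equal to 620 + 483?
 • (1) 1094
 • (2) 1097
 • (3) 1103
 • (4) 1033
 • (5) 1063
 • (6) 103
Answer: 3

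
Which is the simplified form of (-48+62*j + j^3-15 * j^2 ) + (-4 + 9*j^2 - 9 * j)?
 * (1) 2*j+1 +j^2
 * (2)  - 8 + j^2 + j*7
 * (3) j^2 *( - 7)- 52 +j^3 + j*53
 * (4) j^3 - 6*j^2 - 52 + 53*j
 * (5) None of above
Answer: 4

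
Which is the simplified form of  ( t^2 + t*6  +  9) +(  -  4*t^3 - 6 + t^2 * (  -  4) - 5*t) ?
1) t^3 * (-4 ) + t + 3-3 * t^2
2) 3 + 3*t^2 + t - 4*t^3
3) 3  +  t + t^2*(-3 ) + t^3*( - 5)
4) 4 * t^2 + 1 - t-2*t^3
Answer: 1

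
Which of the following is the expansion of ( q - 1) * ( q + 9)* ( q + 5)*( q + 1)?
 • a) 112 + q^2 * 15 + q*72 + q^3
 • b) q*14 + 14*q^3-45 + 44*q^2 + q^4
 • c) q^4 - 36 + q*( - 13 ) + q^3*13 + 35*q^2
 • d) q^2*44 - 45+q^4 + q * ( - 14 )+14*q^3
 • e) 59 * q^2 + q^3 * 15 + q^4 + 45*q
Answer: d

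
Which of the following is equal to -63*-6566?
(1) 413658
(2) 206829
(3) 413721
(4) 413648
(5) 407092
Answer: 1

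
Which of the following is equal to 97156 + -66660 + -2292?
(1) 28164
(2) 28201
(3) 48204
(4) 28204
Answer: 4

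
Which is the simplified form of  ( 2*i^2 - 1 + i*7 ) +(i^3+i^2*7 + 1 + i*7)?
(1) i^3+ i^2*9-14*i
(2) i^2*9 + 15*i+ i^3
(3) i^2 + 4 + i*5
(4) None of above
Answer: 4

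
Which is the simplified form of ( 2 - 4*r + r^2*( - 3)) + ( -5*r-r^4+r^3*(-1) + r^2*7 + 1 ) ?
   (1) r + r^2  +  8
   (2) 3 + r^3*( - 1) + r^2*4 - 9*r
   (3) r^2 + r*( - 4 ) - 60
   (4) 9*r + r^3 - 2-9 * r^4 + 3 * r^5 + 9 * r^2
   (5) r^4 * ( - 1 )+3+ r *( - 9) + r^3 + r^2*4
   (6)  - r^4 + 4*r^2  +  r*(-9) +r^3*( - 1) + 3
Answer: 6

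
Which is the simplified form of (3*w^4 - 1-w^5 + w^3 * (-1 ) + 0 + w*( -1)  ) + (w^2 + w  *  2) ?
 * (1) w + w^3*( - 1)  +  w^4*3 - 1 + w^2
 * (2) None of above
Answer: 2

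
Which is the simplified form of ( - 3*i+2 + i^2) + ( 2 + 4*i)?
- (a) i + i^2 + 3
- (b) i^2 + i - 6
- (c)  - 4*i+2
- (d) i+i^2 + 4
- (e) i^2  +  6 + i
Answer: d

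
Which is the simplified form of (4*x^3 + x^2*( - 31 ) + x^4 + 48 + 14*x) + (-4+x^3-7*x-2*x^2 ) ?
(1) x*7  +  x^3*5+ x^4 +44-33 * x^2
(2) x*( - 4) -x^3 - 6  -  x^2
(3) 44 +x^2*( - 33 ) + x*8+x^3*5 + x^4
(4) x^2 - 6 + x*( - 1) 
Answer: 1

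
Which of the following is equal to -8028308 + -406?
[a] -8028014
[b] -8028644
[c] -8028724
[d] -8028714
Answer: d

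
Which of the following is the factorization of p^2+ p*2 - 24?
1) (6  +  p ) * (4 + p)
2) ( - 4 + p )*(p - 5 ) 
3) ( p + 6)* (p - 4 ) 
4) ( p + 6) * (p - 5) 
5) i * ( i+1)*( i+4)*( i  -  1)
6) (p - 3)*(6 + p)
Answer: 3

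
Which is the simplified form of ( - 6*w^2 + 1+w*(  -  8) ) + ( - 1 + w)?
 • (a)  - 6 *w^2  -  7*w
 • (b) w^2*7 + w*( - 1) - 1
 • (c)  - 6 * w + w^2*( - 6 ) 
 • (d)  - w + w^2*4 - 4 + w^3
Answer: a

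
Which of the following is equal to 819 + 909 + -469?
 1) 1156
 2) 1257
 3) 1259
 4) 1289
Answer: 3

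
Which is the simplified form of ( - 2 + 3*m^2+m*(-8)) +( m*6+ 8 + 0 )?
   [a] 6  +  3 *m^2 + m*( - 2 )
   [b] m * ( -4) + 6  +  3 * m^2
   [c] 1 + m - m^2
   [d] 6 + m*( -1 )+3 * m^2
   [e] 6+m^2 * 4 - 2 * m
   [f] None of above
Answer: a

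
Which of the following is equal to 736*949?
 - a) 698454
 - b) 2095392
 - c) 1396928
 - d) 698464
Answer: d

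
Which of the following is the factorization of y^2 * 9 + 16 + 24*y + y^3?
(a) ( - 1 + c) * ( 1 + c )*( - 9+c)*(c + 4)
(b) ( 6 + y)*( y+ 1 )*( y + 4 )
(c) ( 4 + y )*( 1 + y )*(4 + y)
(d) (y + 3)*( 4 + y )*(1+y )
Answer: c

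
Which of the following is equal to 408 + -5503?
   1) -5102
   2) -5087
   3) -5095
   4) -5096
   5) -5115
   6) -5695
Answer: 3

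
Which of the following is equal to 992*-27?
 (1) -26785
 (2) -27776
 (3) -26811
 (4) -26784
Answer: 4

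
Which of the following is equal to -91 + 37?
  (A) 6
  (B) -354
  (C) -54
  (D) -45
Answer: C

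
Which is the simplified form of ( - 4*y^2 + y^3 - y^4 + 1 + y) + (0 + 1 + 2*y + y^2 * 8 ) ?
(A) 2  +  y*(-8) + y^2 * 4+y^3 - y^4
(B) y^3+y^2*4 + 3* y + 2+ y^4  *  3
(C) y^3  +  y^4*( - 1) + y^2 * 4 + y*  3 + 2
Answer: C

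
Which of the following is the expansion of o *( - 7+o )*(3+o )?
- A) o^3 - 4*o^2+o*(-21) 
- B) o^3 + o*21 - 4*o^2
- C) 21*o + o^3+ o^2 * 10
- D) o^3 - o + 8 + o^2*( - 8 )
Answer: A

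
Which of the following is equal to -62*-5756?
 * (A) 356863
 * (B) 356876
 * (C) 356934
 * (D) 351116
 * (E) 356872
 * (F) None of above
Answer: E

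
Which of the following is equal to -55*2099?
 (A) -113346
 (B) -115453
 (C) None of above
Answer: C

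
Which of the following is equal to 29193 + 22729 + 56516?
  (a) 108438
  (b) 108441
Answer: a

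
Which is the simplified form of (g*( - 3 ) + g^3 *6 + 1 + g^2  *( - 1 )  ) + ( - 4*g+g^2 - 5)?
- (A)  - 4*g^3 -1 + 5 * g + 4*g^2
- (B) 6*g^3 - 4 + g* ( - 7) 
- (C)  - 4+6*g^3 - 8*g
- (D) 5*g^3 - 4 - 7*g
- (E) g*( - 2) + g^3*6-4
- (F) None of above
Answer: B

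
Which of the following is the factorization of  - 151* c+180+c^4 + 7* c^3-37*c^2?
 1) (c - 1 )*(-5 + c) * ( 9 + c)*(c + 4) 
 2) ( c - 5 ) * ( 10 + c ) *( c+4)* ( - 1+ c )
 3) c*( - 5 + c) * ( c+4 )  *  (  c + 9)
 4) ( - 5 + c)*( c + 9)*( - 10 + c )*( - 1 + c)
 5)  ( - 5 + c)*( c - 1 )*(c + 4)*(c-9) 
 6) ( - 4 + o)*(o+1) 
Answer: 1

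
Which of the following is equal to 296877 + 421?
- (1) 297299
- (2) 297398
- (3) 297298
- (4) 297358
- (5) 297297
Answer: 3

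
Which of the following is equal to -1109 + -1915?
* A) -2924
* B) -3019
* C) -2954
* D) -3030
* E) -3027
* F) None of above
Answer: F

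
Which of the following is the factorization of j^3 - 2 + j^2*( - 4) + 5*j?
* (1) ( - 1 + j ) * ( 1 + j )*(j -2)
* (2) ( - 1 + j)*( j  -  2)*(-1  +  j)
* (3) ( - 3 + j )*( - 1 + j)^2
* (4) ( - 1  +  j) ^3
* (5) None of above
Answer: 2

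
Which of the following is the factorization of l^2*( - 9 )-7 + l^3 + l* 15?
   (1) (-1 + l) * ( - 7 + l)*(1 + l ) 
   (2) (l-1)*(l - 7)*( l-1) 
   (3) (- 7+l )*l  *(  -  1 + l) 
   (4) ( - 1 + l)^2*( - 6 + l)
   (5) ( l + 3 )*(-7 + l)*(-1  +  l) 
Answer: 2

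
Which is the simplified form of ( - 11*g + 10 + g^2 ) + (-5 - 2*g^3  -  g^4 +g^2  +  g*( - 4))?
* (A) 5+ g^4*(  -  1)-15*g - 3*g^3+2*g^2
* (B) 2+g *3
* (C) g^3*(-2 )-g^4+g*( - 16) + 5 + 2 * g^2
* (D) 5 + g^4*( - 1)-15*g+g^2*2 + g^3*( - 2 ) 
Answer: D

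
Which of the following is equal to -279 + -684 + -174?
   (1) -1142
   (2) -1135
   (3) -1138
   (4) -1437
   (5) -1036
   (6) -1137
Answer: 6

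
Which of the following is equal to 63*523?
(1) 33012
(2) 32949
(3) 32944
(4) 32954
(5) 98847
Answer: 2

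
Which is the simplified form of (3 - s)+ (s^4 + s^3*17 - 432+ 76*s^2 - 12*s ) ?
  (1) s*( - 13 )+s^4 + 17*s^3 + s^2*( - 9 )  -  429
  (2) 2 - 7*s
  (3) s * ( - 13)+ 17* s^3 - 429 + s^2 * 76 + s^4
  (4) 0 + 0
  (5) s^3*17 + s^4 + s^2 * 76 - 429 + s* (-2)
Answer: 3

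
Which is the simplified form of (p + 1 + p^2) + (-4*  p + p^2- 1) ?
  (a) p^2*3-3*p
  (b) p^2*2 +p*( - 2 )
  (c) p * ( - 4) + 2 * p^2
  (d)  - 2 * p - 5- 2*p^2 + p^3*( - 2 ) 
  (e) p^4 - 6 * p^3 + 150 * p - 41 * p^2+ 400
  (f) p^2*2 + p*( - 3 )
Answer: f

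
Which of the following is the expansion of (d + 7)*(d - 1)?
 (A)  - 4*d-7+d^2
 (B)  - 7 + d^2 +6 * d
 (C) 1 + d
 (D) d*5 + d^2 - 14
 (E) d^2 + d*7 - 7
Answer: B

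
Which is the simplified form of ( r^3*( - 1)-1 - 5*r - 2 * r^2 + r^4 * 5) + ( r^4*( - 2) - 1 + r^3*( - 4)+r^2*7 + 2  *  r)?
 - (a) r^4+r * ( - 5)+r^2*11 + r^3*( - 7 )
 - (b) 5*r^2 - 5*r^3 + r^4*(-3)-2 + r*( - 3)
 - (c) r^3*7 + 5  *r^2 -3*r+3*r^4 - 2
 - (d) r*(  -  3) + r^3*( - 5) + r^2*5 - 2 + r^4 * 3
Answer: d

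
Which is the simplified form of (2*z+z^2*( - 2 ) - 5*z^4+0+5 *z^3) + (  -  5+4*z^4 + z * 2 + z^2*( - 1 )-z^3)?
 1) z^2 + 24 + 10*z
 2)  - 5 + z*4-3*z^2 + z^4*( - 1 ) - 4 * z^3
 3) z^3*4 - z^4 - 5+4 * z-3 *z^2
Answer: 3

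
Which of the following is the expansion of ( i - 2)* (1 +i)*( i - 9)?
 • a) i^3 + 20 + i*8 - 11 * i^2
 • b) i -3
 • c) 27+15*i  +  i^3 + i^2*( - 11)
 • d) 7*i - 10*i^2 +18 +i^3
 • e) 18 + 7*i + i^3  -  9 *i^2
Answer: d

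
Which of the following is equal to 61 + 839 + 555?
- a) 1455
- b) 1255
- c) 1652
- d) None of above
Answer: a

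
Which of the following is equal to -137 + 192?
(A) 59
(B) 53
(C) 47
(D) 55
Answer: D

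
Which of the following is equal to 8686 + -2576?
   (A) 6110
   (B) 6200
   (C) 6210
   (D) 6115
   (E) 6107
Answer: A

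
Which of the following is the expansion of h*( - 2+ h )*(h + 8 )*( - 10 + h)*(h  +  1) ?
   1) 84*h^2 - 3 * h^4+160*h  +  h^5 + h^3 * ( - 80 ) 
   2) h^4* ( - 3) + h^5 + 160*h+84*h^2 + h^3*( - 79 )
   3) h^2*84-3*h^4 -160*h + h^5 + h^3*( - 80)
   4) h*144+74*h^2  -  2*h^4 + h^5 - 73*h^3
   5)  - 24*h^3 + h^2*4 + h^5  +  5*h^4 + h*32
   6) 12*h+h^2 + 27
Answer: 1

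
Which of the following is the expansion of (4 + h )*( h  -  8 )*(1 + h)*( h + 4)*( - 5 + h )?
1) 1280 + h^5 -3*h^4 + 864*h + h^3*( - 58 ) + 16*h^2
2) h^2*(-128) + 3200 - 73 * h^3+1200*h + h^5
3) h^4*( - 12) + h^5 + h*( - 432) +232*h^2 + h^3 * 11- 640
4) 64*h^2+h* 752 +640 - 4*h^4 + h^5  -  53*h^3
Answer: 4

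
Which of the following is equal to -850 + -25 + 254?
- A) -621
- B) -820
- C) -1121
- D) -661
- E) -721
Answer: A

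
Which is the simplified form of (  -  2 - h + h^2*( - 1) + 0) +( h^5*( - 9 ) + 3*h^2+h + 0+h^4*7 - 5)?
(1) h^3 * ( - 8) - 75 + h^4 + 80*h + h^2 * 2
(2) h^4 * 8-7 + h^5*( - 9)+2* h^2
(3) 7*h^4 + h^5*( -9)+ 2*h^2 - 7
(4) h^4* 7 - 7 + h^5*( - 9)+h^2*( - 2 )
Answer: 3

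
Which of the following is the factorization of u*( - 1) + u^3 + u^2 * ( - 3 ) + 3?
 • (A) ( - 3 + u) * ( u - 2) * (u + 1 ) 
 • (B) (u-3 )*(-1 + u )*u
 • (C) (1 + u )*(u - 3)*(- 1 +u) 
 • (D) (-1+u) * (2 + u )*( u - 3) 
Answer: C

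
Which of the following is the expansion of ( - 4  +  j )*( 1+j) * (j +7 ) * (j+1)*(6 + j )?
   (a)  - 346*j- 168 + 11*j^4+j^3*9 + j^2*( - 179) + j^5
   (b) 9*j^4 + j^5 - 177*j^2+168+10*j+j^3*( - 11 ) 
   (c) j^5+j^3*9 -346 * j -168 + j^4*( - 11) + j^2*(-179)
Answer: a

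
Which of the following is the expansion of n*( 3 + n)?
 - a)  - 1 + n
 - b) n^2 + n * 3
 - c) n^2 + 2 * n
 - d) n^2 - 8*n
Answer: b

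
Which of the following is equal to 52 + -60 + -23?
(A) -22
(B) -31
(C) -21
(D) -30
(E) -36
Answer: B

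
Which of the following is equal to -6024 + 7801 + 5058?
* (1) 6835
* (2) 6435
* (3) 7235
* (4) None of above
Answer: 1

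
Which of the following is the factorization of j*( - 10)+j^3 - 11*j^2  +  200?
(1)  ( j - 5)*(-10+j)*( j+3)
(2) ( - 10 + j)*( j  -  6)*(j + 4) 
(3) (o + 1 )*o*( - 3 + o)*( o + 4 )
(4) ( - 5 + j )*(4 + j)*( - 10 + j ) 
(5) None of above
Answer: 4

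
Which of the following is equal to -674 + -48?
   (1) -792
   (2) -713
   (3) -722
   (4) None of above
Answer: 3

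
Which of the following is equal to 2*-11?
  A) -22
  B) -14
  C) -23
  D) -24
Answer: A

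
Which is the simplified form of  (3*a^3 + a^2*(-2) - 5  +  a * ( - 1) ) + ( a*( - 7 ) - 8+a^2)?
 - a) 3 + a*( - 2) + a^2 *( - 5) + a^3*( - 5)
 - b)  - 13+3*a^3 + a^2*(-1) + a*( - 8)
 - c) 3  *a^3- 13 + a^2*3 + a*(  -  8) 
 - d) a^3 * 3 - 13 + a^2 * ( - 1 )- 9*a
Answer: b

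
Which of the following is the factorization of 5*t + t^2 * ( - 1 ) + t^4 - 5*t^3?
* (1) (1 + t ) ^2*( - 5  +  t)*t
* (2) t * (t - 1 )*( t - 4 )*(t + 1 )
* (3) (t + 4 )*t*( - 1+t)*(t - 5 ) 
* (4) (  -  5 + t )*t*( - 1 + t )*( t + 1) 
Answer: 4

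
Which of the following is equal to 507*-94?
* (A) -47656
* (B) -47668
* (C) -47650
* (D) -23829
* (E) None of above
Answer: E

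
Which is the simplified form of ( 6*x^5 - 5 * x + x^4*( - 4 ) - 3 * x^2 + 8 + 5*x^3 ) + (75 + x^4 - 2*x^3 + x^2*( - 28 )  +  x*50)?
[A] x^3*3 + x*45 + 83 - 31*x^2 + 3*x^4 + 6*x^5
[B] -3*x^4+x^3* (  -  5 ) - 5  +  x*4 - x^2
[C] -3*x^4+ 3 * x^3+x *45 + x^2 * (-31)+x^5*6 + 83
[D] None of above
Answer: C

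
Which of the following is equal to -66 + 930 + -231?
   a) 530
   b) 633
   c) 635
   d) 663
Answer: b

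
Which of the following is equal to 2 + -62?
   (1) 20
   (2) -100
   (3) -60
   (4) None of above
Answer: 3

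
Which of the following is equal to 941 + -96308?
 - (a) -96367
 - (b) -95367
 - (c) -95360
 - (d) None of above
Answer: b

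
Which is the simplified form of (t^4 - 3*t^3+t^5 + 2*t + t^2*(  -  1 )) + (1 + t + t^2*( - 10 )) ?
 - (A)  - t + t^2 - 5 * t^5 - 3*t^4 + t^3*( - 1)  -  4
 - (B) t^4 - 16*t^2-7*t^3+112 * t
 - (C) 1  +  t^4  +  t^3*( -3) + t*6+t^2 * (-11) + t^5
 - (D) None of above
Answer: D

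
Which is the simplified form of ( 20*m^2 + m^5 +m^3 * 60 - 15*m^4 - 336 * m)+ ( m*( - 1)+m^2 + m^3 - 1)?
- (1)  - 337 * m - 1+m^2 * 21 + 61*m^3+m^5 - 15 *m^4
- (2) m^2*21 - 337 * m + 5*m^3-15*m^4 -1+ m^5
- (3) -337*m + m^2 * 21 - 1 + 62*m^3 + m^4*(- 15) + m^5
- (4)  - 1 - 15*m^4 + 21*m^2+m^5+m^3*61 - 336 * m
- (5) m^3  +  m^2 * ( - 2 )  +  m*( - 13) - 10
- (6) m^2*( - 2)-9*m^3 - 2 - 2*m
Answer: 1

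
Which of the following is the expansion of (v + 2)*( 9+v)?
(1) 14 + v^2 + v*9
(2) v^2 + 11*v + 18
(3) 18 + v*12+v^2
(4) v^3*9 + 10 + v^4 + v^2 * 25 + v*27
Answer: 2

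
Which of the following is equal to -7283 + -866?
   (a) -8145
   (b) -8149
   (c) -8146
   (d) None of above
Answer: b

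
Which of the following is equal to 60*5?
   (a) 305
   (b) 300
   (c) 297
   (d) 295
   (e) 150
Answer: b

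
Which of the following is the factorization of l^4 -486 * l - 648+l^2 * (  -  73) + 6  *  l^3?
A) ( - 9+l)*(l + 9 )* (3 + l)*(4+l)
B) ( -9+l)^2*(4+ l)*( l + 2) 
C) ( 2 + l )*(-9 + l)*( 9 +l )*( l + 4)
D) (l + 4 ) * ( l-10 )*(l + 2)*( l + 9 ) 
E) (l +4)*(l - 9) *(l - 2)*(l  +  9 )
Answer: C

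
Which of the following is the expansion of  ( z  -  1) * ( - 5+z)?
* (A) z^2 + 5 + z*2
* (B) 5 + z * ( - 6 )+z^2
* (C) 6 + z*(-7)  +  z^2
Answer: B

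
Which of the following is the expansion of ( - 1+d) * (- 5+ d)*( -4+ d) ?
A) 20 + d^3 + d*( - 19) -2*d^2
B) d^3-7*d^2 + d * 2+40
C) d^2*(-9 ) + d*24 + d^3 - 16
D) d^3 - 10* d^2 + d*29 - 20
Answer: D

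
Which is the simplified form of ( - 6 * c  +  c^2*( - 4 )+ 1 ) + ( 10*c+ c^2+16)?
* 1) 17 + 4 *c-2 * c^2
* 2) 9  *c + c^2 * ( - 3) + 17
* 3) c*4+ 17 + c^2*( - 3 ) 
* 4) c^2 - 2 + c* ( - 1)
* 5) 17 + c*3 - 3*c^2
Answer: 3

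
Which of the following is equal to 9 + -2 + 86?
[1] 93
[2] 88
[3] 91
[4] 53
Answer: 1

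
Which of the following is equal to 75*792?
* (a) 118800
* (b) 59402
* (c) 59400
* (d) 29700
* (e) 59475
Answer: c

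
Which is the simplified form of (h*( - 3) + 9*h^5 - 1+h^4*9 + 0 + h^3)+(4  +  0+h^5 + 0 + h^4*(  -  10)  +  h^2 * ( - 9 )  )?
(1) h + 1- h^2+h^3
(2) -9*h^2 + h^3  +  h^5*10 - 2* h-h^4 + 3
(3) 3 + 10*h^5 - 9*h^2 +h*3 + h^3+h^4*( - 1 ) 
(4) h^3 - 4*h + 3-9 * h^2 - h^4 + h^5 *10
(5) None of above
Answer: 5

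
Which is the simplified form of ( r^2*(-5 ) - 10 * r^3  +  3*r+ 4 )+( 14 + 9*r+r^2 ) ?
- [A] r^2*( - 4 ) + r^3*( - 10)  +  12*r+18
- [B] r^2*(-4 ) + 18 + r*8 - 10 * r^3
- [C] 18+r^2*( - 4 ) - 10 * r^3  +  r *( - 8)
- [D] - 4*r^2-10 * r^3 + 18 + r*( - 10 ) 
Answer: A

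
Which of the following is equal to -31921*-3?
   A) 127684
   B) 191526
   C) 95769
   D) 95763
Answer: D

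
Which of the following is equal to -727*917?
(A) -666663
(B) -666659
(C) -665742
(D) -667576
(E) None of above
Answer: B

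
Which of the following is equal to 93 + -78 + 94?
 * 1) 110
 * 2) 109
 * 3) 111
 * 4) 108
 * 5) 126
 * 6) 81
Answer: 2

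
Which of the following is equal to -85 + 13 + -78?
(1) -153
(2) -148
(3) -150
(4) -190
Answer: 3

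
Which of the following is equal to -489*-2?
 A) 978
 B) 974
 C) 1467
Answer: A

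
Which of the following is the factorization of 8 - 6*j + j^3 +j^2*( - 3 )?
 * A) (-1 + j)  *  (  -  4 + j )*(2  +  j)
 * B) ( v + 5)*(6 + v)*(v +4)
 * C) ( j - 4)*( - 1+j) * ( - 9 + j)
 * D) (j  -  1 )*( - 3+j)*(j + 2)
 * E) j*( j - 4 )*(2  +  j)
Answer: A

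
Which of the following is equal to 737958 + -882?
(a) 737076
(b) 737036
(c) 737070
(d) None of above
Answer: a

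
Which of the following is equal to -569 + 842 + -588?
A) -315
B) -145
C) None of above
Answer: A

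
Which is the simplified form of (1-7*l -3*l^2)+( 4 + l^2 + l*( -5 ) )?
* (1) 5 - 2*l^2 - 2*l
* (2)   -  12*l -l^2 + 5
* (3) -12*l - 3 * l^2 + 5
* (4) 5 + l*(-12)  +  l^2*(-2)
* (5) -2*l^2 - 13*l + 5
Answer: 4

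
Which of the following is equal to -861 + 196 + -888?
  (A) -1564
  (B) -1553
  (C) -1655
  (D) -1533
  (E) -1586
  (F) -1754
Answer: B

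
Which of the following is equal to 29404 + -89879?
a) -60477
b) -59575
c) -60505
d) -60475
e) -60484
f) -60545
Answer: d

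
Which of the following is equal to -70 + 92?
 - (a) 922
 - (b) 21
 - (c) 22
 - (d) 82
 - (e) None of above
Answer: c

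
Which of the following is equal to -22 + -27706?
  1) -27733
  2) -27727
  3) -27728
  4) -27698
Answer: 3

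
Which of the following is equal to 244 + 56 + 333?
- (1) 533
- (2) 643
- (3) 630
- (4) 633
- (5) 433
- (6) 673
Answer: 4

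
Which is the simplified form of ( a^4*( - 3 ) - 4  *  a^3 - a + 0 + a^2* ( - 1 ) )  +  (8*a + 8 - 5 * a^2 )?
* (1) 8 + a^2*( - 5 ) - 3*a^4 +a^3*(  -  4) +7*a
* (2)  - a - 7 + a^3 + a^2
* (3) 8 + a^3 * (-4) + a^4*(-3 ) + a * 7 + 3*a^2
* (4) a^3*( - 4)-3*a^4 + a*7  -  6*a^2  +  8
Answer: 4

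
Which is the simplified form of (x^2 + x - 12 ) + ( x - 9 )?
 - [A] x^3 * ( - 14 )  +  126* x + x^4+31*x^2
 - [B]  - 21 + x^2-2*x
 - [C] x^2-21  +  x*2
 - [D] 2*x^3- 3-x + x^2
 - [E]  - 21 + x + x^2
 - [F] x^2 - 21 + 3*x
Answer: C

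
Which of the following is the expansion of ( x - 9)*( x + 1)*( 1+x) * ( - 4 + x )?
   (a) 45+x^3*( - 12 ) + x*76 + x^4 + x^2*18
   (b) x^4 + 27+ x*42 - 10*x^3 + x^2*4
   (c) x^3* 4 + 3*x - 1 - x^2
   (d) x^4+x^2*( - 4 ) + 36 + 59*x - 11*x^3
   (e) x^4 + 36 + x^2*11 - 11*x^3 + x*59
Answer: e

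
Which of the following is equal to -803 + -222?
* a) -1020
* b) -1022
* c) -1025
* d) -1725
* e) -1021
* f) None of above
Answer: c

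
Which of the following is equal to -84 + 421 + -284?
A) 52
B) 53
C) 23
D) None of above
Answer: B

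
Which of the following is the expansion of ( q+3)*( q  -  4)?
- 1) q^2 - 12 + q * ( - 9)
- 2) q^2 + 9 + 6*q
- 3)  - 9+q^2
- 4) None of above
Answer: 4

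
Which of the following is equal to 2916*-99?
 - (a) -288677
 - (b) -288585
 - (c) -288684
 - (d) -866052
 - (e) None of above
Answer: c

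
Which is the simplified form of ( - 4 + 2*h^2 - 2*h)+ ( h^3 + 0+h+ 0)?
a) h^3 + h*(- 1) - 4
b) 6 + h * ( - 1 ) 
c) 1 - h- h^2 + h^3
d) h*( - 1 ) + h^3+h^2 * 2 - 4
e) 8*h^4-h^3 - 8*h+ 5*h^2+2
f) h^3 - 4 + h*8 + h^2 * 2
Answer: d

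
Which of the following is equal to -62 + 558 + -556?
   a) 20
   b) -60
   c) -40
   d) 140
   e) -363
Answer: b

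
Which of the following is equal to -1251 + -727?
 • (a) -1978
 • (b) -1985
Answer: a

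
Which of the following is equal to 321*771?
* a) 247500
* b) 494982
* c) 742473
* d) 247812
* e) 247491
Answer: e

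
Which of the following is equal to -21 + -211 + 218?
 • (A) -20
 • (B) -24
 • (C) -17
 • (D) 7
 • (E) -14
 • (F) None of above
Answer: E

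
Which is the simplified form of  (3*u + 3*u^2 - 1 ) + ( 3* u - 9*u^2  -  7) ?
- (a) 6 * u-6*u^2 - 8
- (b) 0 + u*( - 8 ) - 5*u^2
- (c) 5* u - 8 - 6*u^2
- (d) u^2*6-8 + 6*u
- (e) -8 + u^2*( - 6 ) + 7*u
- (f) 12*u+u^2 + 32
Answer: a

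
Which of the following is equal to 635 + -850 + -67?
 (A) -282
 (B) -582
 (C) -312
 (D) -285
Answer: A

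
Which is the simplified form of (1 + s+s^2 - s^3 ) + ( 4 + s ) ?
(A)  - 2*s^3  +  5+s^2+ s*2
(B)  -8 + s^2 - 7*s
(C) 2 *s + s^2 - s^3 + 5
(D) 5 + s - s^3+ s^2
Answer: C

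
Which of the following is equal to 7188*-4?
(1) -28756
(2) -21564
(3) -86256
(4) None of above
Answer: 4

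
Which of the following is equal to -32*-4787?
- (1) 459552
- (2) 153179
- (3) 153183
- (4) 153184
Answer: 4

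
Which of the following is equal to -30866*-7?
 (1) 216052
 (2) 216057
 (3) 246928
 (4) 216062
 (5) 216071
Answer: 4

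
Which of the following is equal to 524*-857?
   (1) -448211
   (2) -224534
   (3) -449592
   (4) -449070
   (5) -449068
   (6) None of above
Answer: 5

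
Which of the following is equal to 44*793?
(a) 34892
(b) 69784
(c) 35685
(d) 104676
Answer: a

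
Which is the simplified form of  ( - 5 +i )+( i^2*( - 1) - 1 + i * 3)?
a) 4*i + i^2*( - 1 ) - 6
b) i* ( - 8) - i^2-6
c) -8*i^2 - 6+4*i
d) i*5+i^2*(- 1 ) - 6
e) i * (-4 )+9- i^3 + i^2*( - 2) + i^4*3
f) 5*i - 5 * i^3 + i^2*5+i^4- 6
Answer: a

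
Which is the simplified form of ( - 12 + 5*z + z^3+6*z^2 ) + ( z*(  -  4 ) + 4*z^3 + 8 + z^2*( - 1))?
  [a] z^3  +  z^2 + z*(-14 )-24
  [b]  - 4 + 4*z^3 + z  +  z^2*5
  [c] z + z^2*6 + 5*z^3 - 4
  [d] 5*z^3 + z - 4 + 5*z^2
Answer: d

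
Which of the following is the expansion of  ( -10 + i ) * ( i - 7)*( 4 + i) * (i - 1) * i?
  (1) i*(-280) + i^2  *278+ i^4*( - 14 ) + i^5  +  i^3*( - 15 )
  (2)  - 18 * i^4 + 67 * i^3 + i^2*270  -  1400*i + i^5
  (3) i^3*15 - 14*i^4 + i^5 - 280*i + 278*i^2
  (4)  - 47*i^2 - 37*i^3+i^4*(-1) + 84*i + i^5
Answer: 3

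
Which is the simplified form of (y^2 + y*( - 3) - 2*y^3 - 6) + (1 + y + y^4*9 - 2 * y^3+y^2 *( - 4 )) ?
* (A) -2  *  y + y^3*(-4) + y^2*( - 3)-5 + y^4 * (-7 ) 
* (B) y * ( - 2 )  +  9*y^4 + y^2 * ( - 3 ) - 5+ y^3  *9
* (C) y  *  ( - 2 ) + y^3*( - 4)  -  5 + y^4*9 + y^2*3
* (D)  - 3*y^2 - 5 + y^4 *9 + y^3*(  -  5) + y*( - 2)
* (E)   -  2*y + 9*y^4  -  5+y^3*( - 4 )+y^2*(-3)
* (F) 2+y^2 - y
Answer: E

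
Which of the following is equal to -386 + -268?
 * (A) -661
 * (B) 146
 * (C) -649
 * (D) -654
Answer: D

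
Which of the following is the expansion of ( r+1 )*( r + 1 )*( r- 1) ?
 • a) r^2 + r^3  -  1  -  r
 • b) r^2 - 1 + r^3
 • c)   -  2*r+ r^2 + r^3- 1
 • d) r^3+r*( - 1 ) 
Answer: a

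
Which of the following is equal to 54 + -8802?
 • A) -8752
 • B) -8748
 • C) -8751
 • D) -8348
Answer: B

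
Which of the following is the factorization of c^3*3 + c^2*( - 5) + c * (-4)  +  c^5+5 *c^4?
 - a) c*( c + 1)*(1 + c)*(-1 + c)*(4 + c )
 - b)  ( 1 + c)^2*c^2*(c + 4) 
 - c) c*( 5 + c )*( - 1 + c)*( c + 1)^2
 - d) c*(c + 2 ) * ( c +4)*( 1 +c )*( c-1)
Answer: a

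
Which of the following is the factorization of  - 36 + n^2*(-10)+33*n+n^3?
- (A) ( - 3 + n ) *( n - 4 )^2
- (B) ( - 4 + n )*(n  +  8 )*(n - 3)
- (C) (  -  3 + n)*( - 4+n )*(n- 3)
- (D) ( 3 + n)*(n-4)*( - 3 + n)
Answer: C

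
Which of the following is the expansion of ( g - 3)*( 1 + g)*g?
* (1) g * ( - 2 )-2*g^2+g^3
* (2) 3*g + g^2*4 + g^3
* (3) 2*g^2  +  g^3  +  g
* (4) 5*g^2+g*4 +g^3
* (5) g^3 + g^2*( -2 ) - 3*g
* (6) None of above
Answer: 5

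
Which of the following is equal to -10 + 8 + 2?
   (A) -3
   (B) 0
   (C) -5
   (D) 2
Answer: B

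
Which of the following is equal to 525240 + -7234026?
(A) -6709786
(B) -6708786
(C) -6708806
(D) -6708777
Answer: B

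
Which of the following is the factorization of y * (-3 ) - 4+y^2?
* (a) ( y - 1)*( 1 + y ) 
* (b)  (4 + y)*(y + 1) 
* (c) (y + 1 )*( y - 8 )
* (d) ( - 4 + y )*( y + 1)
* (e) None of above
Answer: d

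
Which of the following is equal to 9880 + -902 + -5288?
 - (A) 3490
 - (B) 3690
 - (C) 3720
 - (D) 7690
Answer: B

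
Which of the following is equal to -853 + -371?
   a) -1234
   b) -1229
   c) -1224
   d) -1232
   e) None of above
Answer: c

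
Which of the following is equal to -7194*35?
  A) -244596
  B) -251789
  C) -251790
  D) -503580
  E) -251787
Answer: C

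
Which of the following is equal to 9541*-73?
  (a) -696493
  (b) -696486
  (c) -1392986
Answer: a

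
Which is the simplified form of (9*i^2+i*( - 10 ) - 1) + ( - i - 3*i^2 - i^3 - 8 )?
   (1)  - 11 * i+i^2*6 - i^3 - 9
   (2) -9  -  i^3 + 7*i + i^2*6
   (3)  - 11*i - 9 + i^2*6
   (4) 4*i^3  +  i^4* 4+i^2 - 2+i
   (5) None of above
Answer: 1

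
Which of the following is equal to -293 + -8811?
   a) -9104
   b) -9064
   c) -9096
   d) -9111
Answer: a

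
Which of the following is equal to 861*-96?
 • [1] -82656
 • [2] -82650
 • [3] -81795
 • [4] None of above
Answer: 1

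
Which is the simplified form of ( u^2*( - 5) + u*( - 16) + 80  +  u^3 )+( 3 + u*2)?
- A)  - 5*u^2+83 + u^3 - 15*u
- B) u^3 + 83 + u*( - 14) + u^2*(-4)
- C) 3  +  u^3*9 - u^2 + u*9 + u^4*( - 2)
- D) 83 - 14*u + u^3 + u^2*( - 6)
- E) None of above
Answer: E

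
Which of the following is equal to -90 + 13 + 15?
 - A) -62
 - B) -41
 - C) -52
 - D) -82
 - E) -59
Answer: A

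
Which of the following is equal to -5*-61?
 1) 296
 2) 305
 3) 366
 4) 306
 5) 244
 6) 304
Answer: 2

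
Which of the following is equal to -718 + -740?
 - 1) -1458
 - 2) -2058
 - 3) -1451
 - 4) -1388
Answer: 1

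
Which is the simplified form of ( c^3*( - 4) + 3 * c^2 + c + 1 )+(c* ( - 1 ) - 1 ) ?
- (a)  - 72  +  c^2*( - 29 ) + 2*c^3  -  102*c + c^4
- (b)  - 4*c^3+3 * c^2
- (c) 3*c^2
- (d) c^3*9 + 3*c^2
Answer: b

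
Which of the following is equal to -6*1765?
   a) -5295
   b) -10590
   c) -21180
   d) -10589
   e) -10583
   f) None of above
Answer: b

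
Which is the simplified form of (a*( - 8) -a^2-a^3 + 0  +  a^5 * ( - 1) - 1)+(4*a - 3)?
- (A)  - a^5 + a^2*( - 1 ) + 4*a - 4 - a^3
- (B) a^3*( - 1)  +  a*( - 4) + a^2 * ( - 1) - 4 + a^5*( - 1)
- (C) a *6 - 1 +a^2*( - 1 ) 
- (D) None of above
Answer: B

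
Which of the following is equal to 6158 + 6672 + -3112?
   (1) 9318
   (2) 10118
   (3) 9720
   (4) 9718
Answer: 4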